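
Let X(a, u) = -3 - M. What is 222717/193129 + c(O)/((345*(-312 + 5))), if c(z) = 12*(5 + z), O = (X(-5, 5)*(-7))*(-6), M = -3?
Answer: 1571832221/1363683869 ≈ 1.1526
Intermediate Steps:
X(a, u) = 0 (X(a, u) = -3 - 1*(-3) = -3 + 3 = 0)
O = 0 (O = (0*(-7))*(-6) = 0*(-6) = 0)
c(z) = 60 + 12*z
222717/193129 + c(O)/((345*(-312 + 5))) = 222717/193129 + (60 + 12*0)/((345*(-312 + 5))) = 222717*(1/193129) + (60 + 0)/((345*(-307))) = 222717/193129 + 60/(-105915) = 222717/193129 + 60*(-1/105915) = 222717/193129 - 4/7061 = 1571832221/1363683869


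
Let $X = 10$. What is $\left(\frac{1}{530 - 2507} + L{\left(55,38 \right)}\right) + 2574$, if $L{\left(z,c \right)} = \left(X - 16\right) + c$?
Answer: $\frac{5152061}{1977} \approx 2606.0$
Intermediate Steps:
$L{\left(z,c \right)} = -6 + c$ ($L{\left(z,c \right)} = \left(10 - 16\right) + c = -6 + c$)
$\left(\frac{1}{530 - 2507} + L{\left(55,38 \right)}\right) + 2574 = \left(\frac{1}{530 - 2507} + \left(-6 + 38\right)\right) + 2574 = \left(\frac{1}{-1977} + 32\right) + 2574 = \left(- \frac{1}{1977} + 32\right) + 2574 = \frac{63263}{1977} + 2574 = \frac{5152061}{1977}$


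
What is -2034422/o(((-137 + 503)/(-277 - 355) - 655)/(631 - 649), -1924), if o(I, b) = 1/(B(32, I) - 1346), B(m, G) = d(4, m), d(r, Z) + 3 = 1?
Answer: 2742400856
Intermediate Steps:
d(r, Z) = -2 (d(r, Z) = -3 + 1 = -2)
B(m, G) = -2
o(I, b) = -1/1348 (o(I, b) = 1/(-2 - 1346) = 1/(-1348) = -1/1348)
-2034422/o(((-137 + 503)/(-277 - 355) - 655)/(631 - 649), -1924) = -2034422/(-1/1348) = -2034422*(-1348) = 2742400856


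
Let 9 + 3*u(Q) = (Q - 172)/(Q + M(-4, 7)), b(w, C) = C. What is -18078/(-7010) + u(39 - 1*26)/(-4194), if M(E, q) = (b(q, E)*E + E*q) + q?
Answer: 303546413/117599760 ≈ 2.5812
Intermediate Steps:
M(E, q) = q + E**2 + E*q (M(E, q) = (E*E + E*q) + q = (E**2 + E*q) + q = q + E**2 + E*q)
u(Q) = -3 + (-172 + Q)/(3*(-5 + Q)) (u(Q) = -3 + ((Q - 172)/(Q + (7 + (-4)**2 - 4*7)))/3 = -3 + ((-172 + Q)/(Q + (7 + 16 - 28)))/3 = -3 + ((-172 + Q)/(Q - 5))/3 = -3 + ((-172 + Q)/(-5 + Q))/3 = -3 + (-172 + Q)/(3*(-5 + Q)))
-18078/(-7010) + u(39 - 1*26)/(-4194) = -18078/(-7010) + ((-127 - 8*(39 - 1*26))/(3*(-5 + (39 - 1*26))))/(-4194) = -18078*(-1/7010) + ((-127 - 8*(39 - 26))/(3*(-5 + (39 - 26))))*(-1/4194) = 9039/3505 + ((-127 - 8*13)/(3*(-5 + 13)))*(-1/4194) = 9039/3505 + ((1/3)*(-127 - 104)/8)*(-1/4194) = 9039/3505 + ((1/3)*(1/8)*(-231))*(-1/4194) = 9039/3505 - 77/8*(-1/4194) = 9039/3505 + 77/33552 = 303546413/117599760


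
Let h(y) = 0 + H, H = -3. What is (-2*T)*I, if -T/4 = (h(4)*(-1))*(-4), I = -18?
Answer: 1728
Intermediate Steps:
h(y) = -3 (h(y) = 0 - 3 = -3)
T = 48 (T = -4*(-3*(-1))*(-4) = -12*(-4) = -4*(-12) = 48)
(-2*T)*I = -2*48*(-18) = -96*(-18) = 1728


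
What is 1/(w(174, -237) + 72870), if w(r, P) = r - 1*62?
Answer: 1/72982 ≈ 1.3702e-5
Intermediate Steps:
w(r, P) = -62 + r (w(r, P) = r - 62 = -62 + r)
1/(w(174, -237) + 72870) = 1/((-62 + 174) + 72870) = 1/(112 + 72870) = 1/72982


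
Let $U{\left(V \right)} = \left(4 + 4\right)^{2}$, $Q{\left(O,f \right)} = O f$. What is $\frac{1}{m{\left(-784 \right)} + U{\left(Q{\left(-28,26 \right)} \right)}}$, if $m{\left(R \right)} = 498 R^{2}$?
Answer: $\frac{1}{306098752} \approx 3.2669 \cdot 10^{-9}$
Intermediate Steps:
$U{\left(V \right)} = 64$ ($U{\left(V \right)} = 8^{2} = 64$)
$\frac{1}{m{\left(-784 \right)} + U{\left(Q{\left(-28,26 \right)} \right)}} = \frac{1}{498 \left(-784\right)^{2} + 64} = \frac{1}{498 \cdot 614656 + 64} = \frac{1}{306098688 + 64} = \frac{1}{306098752}$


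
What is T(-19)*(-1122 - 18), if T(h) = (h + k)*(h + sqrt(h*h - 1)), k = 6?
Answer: -281580 + 88920*sqrt(10) ≈ -390.27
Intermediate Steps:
T(h) = (6 + h)*(h + sqrt(-1 + h**2)) (T(h) = (h + 6)*(h + sqrt(h*h - 1)) = (6 + h)*(h + sqrt(h**2 - 1)) = (6 + h)*(h + sqrt(-1 + h**2)))
T(-19)*(-1122 - 18) = ((-19)**2 + 6*(-19) + 6*sqrt(-1 + (-19)**2) - 19*sqrt(-1 + (-19)**2))*(-1122 - 18) = (361 - 114 + 6*sqrt(-1 + 361) - 19*sqrt(-1 + 361))*(-1140) = (361 - 114 + 6*sqrt(360) - 114*sqrt(10))*(-1140) = (361 - 114 + 6*(6*sqrt(10)) - 114*sqrt(10))*(-1140) = (361 - 114 + 36*sqrt(10) - 114*sqrt(10))*(-1140) = (247 - 78*sqrt(10))*(-1140) = -281580 + 88920*sqrt(10)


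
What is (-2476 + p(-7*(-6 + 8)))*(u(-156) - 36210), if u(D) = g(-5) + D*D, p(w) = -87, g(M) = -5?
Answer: 30445877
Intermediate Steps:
u(D) = -5 + D² (u(D) = -5 + D*D = -5 + D²)
(-2476 + p(-7*(-6 + 8)))*(u(-156) - 36210) = (-2476 - 87)*((-5 + (-156)²) - 36210) = -2563*((-5 + 24336) - 36210) = -2563*(24331 - 36210) = -2563*(-11879) = 30445877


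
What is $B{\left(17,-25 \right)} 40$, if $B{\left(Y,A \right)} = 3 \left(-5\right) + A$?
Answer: $-1600$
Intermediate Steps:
$B{\left(Y,A \right)} = -15 + A$
$B{\left(17,-25 \right)} 40 = \left(-15 - 25\right) 40 = \left(-40\right) 40 = -1600$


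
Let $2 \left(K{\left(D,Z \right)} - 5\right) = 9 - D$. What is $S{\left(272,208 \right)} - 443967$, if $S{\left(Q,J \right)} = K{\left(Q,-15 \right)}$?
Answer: $- \frac{888187}{2} \approx -4.4409 \cdot 10^{5}$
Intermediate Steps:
$K{\left(D,Z \right)} = \frac{19}{2} - \frac{D}{2}$ ($K{\left(D,Z \right)} = 5 + \frac{9 - D}{2} = 5 - \left(- \frac{9}{2} + \frac{D}{2}\right) = \frac{19}{2} - \frac{D}{2}$)
$S{\left(Q,J \right)} = \frac{19}{2} - \frac{Q}{2}$
$S{\left(272,208 \right)} - 443967 = \left(\frac{19}{2} - 136\right) - 443967 = - \frac{253}{2} - 443967 = - \frac{888187}{2}$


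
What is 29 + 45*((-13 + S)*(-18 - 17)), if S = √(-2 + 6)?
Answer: 17354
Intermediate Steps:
S = 2 (S = √4 = 2)
29 + 45*((-13 + S)*(-18 - 17)) = 29 + 45*((-13 + 2)*(-18 - 17)) = 29 + 45*(-11*(-35)) = 29 + 45*385 = 29 + 17325 = 17354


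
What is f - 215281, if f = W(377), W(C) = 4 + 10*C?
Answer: -211507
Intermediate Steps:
f = 3774 (f = 4 + 10*377 = 4 + 3770 = 3774)
f - 215281 = 3774 - 215281 = -211507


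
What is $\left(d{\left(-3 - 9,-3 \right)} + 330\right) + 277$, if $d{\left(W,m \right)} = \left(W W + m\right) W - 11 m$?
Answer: $-1052$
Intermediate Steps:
$d{\left(W,m \right)} = - 11 m + W \left(m + W^{2}\right)$ ($d{\left(W,m \right)} = \left(W^{2} + m\right) W - 11 m = \left(m + W^{2}\right) W - 11 m = W \left(m + W^{2}\right) - 11 m = - 11 m + W \left(m + W^{2}\right)$)
$\left(d{\left(-3 - 9,-3 \right)} + 330\right) + 277 = \left(\left(\left(-3 - 9\right)^{3} - -33 + \left(-3 - 9\right) \left(-3\right)\right) + 330\right) + 277 = \left(\left(\left(-3 - 9\right)^{3} + 33 + \left(-3 - 9\right) \left(-3\right)\right) + 330\right) + 277 = \left(\left(\left(-12\right)^{3} + 33 - -36\right) + 330\right) + 277 = \left(\left(-1728 + 33 + 36\right) + 330\right) + 277 = \left(-1659 + 330\right) + 277 = -1329 + 277 = -1052$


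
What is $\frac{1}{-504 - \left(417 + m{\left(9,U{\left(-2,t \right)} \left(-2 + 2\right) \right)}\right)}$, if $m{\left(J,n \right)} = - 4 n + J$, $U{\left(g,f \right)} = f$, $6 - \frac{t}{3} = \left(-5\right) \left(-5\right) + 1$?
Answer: $- \frac{1}{930} \approx -0.0010753$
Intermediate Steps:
$t = -60$ ($t = 18 - 3 \left(\left(-5\right) \left(-5\right) + 1\right) = 18 - 3 \left(25 + 1\right) = 18 - 78 = -60$)
$m{\left(J,n \right)} = J - 4 n$
$\frac{1}{-504 - \left(417 + m{\left(9,U{\left(-2,t \right)} \left(-2 + 2\right) \right)}\right)} = \frac{1}{-504 - \left(426 - - 240 \left(-2 + 2\right)\right)} = \frac{1}{-504 - \left(426 - \left(-240\right) 0\right)} = \frac{1}{-504 - \left(426 + 0\right)} = \frac{1}{-504 - 426} = \frac{1}{-930} = - \frac{1}{930}$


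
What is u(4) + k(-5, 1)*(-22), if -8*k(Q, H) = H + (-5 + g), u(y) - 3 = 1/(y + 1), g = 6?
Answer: 87/10 ≈ 8.7000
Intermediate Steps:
u(y) = 3 + 1/(1 + y) (u(y) = 3 + 1/(y + 1) = 3 + 1/(1 + y))
k(Q, H) = -1/8 - H/8 (k(Q, H) = -(H + (-5 + 6))/8 = -(H + 1)/8 = -(1 + H)/8 = -1/8 - H/8)
u(4) + k(-5, 1)*(-22) = (4 + 3*4)/(1 + 4) + (-1/8 - 1/8*1)*(-22) = (4 + 12)/5 + (-1/8 - 1/8)*(-22) = (1/5)*16 - 1/4*(-22) = 16/5 + 11/2 = 87/10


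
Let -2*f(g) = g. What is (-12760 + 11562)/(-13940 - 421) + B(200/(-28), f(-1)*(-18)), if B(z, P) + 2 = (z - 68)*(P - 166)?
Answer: 188819626/14361 ≈ 13148.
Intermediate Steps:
f(g) = -g/2
B(z, P) = -2 + (-166 + P)*(-68 + z) (B(z, P) = -2 + (z - 68)*(P - 166) = -2 + (-68 + z)*(-166 + P) = -2 + (-166 + P)*(-68 + z))
(-12760 + 11562)/(-13940 - 421) + B(200/(-28), f(-1)*(-18)) = (-12760 + 11562)/(-13940 - 421) + (11286 - 33200/(-28) - 68*(-½*(-1))*(-18) + (-½*(-1)*(-18))*(200/(-28))) = -1198/(-14361) + (11286 - 33200*(-1)/28 - 34*(-18) + ((½)*(-18))*(200*(-1/28))) = -1198*(-1/14361) + (11286 - 166*(-50/7) - 68*(-9) - 9*(-50/7)) = 1198/14361 + (11286 + 8300/7 + 612 + 450/7) = 1198/14361 + 13148 = 188819626/14361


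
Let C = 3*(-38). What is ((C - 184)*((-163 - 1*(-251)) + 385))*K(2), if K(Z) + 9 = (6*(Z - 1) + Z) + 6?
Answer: -704770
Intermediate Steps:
C = -114
K(Z) = -9 + 7*Z (K(Z) = -9 + ((6*(Z - 1) + Z) + 6) = -9 + ((6*(-1 + Z) + Z) + 6) = -9 + (((-6 + 6*Z) + Z) + 6) = -9 + ((-6 + 7*Z) + 6) = -9 + 7*Z)
((C - 184)*((-163 - 1*(-251)) + 385))*K(2) = ((-114 - 184)*((-163 - 1*(-251)) + 385))*(-9 + 7*2) = (-298*((-163 + 251) + 385))*(-9 + 14) = -298*(88 + 385)*5 = -298*473*5 = -140954*5 = -704770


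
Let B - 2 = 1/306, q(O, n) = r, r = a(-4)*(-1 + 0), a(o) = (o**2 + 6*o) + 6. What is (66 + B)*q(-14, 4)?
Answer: 20809/153 ≈ 136.01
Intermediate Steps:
a(o) = 6 + o**2 + 6*o
r = 2 (r = (6 + (-4)**2 + 6*(-4))*(-1 + 0) = (6 + 16 - 24)*(-1) = -2*(-1) = 2)
q(O, n) = 2
B = 613/306 (B = 2 + 1/306 = 613/306 ≈ 2.0033)
(66 + B)*q(-14, 4) = (66 + 613/306)*2 = (20809/306)*2 = 20809/153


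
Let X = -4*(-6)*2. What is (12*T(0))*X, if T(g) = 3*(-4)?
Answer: -6912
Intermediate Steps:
X = 48 (X = 24*2 = 48)
T(g) = -12
(12*T(0))*X = (12*(-12))*48 = -144*48 = -6912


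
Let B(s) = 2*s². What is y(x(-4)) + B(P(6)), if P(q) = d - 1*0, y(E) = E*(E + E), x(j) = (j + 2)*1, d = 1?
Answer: 10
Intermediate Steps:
x(j) = 2 + j (x(j) = (2 + j)*1 = 2 + j)
y(E) = 2*E² (y(E) = E*(2*E) = 2*E²)
P(q) = 1 (P(q) = 1 - 1*0 = 1 + 0 = 1)
y(x(-4)) + B(P(6)) = 2*(2 - 4)² + 2*1² = 2*(-2)² + 2*1 = 2*4 + 2 = 8 + 2 = 10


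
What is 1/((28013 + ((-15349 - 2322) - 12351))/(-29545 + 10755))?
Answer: 18790/2009 ≈ 9.3529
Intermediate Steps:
1/((28013 + ((-15349 - 2322) - 12351))/(-29545 + 10755)) = 1/((28013 + (-17671 - 12351))/(-18790)) = 1/((28013 - 30022)*(-1/18790)) = 1/(-2009*(-1/18790)) = 1/(2009/18790) = 18790/2009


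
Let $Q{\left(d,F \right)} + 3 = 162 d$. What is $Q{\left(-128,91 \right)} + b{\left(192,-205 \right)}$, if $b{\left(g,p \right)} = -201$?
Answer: $-20940$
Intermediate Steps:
$Q{\left(d,F \right)} = -3 + 162 d$
$Q{\left(-128,91 \right)} + b{\left(192,-205 \right)} = \left(-3 + 162 \left(-128\right)\right) - 201 = \left(-3 - 20736\right) - 201 = -20739 - 201 = -20940$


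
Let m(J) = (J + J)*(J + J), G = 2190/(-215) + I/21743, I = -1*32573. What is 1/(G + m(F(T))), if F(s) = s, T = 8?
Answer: 934949/228422871 ≈ 0.0040931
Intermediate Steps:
I = -32573
G = -10924073/934949 (G = 2190/(-215) - 32573/21743 = 2190*(-1/215) - 32573*1/21743 = -438/43 - 32573/21743 = -10924073/934949 ≈ -11.684)
m(J) = 4*J² (m(J) = (2*J)*(2*J) = 4*J²)
1/(G + m(F(T))) = 1/(-10924073/934949 + 4*8²) = 1/(-10924073/934949 + 4*64) = 1/(-10924073/934949 + 256) = 1/(228422871/934949) = 934949/228422871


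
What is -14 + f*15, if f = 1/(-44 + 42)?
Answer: -43/2 ≈ -21.500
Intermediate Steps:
f = -½ (f = 1/(-2) = -½ ≈ -0.50000)
-14 + f*15 = -14 - ½*15 = -14 - 15/2 = -43/2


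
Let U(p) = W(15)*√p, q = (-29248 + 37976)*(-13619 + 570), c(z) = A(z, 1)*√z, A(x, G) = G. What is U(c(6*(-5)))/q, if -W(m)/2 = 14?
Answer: 7*30^(¼)*√I/28472918 ≈ 4.0685e-7 + 4.0685e-7*I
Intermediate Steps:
W(m) = -28 (W(m) = -2*14 = -28)
c(z) = √z (c(z) = 1*√z = √z)
q = -113891672 (q = 8728*(-13049) = -113891672)
U(p) = -28*√p
U(c(6*(-5)))/q = -28*(-30)^(¼)/(-113891672) = -28*(-30)^(¼)*(-1/113891672) = -28*30^(¼)*√I*(-1/113891672) = 7*30^(¼)*√I/28472918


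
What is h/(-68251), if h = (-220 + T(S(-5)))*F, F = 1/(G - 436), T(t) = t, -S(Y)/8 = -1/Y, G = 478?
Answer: 554/7166355 ≈ 7.7306e-5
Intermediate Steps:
S(Y) = 8/Y (S(Y) = -(-8)/Y = 8/Y)
F = 1/42 (F = 1/(478 - 436) = 1/42 ≈ 0.023810)
h = -554/105 (h = (-220 + 8/(-5))*(1/42) = (-220 + 8*(-⅕))*(1/42) = (-220 - 8/5)*(1/42) = -1108/5*1/42 = -554/105 ≈ -5.2762)
h/(-68251) = -554/105/(-68251) = -554/105*(-1/68251) = 554/7166355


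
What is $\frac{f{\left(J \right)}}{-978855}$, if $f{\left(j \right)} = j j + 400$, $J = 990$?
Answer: $- \frac{196100}{195771} \approx -1.0017$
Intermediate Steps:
$f{\left(j \right)} = 400 + j^{2}$ ($f{\left(j \right)} = j^{2} + 400 = 400 + j^{2}$)
$\frac{f{\left(J \right)}}{-978855} = \frac{400 + 990^{2}}{-978855} = \left(400 + 980100\right) \left(- \frac{1}{978855}\right) = 980500 \left(- \frac{1}{978855}\right) = - \frac{196100}{195771}$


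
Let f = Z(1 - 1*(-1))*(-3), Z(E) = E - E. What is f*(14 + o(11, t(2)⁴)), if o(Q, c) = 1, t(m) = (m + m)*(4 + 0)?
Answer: 0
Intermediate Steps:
t(m) = 8*m (t(m) = (2*m)*4 = 8*m)
Z(E) = 0
f = 0 (f = 0*(-3) = 0)
f*(14 + o(11, t(2)⁴)) = 0*(14 + 1) = 0*15 = 0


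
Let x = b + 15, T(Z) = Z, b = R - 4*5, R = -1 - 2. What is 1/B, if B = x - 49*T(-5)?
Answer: 1/237 ≈ 0.0042194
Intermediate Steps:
R = -3
b = -23 (b = -3 - 4*5 = -3 - 20 = -23)
x = -8 (x = -23 + 15 = -8)
B = 237 (B = -8 - 49*(-5) = -8 + 245 = 237)
1/B = 1/237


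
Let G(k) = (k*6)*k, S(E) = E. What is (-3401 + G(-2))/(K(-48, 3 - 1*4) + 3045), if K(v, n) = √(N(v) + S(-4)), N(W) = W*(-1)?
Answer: -10282965/9271981 + 6754*√11/9271981 ≈ -1.1066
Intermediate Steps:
N(W) = -W
K(v, n) = √(-4 - v) (K(v, n) = √(-v - 4) = √(-4 - v))
G(k) = 6*k² (G(k) = (6*k)*k = 6*k²)
(-3401 + G(-2))/(K(-48, 3 - 1*4) + 3045) = (-3401 + 6*(-2)²)/(√(-4 - 1*(-48)) + 3045) = (-3401 + 6*4)/(√(-4 + 48) + 3045) = (-3401 + 24)/(√44 + 3045) = -3377/(2*√11 + 3045) = -3377/(3045 + 2*√11)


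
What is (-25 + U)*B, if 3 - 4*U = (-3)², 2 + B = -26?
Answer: 742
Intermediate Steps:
B = -28 (B = -2 - 26 = -28)
U = -3/2 (U = ¾ - ¼*(-3)² = ¾ - ¼*9 = ¾ - 9/4 = -3/2 ≈ -1.5000)
(-25 + U)*B = (-25 - 3/2)*(-28) = -53/2*(-28) = 742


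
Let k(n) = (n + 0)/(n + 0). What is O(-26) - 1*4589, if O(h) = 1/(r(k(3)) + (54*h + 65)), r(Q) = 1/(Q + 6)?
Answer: -43008115/9372 ≈ -4589.0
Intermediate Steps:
k(n) = 1 (k(n) = n/n = 1)
r(Q) = 1/(6 + Q)
O(h) = 1/(456/7 + 54*h) (O(h) = 1/(1/(6 + 1) + (54*h + 65)) = 1/(1/7 + (65 + 54*h)) = 1/(456/7 + 54*h))
O(-26) - 1*4589 = 7/(6*(76 + 63*(-26))) - 1*4589 = 7/(6*(76 - 1638)) - 4589 = (7/6)/(-1562) - 4589 = (7/6)*(-1/1562) - 4589 = -7/9372 - 4589 = -43008115/9372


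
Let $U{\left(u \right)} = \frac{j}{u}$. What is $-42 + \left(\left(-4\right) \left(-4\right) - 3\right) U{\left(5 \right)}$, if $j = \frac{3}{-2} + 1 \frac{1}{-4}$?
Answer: $- \frac{931}{20} \approx -46.55$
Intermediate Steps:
$j = - \frac{7}{4}$ ($j = 3 \left(- \frac{1}{2}\right) + 1 \left(- \frac{1}{4}\right) = - \frac{3}{2} - \frac{1}{4} = - \frac{7}{4} \approx -1.75$)
$U{\left(u \right)} = - \frac{7}{4 u}$
$-42 + \left(\left(-4\right) \left(-4\right) - 3\right) U{\left(5 \right)} = -42 + \left(\left(-4\right) \left(-4\right) - 3\right) \left(- \frac{7}{4 \cdot 5}\right) = -42 + \left(16 - 3\right) \left(\left(- \frac{7}{4}\right) \frac{1}{5}\right) = -42 + 13 \left(- \frac{7}{20}\right) = -42 - \frac{91}{20} = - \frac{931}{20}$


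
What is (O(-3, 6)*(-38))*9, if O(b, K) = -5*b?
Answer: -5130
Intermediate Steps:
(O(-3, 6)*(-38))*9 = (-5*(-3)*(-38))*9 = (15*(-38))*9 = -570*9 = -5130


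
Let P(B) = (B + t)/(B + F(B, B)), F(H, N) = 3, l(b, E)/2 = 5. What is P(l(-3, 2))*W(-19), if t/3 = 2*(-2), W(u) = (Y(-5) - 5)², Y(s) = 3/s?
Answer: -1568/325 ≈ -4.8246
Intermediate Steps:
W(u) = 784/25 (W(u) = (3/(-5) - 5)² = (3*(-⅕) - 5)² = (-⅗ - 5)² = (-28/5)² = 784/25)
l(b, E) = 10 (l(b, E) = 2*5 = 10)
t = -12 (t = 3*(2*(-2)) = 3*(-4) = -12)
P(B) = (-12 + B)/(3 + B) (P(B) = (B - 12)/(B + 3) = (-12 + B)/(3 + B))
P(l(-3, 2))*W(-19) = ((-12 + 10)/(3 + 10))*(784/25) = (-2/13)*(784/25) = ((1/13)*(-2))*(784/25) = -2/13*784/25 = -1568/325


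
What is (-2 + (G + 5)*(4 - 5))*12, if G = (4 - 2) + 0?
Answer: -108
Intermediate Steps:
G = 2 (G = 2 + 0 = 2)
(-2 + (G + 5)*(4 - 5))*12 = (-2 + (2 + 5)*(4 - 5))*12 = (-2 + 7*(-1))*12 = (-2 - 7)*12 = -9*12 = -108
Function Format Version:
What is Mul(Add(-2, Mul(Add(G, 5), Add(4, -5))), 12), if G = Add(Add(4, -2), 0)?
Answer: -108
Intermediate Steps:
G = 2 (G = Add(2, 0) = 2)
Mul(Add(-2, Mul(Add(G, 5), Add(4, -5))), 12) = Mul(Add(-2, Mul(Add(2, 5), Add(4, -5))), 12) = Mul(Add(-2, Mul(7, -1)), 12) = Mul(Add(-2, -7), 12) = Mul(-9, 12) = -108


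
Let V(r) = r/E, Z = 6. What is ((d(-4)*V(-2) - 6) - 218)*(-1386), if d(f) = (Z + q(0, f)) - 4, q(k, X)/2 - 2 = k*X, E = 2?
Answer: 318780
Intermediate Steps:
q(k, X) = 4 + 2*X*k (q(k, X) = 4 + 2*(k*X) = 4 + 2*(X*k) = 4 + 2*X*k)
V(r) = r/2
d(f) = 6 (d(f) = (6 + (4 + 2*f*0)) - 4 = (6 + (4 + 0)) - 4 = (6 + 4) - 4 = 10 - 4 = 6)
((d(-4)*V(-2) - 6) - 218)*(-1386) = ((6*((1/2)*(-2)) - 6) - 218)*(-1386) = ((6*(-1) - 6) - 218)*(-1386) = ((-6 - 6) - 218)*(-1386) = (-12 - 218)*(-1386) = -230*(-1386) = 318780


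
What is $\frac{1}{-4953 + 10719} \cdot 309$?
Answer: $\frac{103}{1922} \approx 0.05359$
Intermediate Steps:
$\frac{1}{-4953 + 10719} \cdot 309 = \frac{1}{5766} \cdot 309 = \frac{103}{1922}$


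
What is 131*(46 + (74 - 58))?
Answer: 8122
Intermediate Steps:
131*(46 + (74 - 58)) = 131*(46 + 16) = 131*62 = 8122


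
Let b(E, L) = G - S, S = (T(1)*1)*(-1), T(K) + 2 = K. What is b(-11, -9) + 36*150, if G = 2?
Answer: 5401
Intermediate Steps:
T(K) = -2 + K
S = 1 (S = ((-2 + 1)*1)*(-1) = -1*1*(-1) = -1*(-1) = 1)
b(E, L) = 1 (b(E, L) = 2 - 1*1 = 2 - 1 = 1)
b(-11, -9) + 36*150 = 1 + 36*150 = 1 + 5400 = 5401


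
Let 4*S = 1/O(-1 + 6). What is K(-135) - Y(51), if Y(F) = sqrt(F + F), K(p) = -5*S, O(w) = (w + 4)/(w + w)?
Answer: -25/18 - sqrt(102) ≈ -11.488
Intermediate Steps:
O(w) = (4 + w)/(2*w) (O(w) = (4 + w)/((2*w)) = (4 + w)*(1/(2*w)) = (4 + w)/(2*w))
S = 5/18 (S = 1/(4*(((4 + (-1 + 6))/(2*(-1 + 6))))) = 1/(4*(((1/2)*(4 + 5)/5))) = 1/(4*(((1/2)*(1/5)*9))) = 1/(4*(9/10)) = (1/4)*(10/9) = 5/18 ≈ 0.27778)
K(p) = -25/18 (K(p) = -5*5/18 = -25/18)
Y(F) = sqrt(2)*sqrt(F) (Y(F) = sqrt(2*F) = sqrt(2)*sqrt(F))
K(-135) - Y(51) = -25/18 - sqrt(2)*sqrt(51) = -25/18 - sqrt(102)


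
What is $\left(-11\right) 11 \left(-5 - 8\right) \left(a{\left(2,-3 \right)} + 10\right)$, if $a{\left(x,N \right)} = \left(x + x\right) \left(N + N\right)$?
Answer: $-22022$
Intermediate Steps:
$a{\left(x,N \right)} = 4 N x$ ($a{\left(x,N \right)} = 2 x 2 N = 4 N x$)
$\left(-11\right) 11 \left(-5 - 8\right) \left(a{\left(2,-3 \right)} + 10\right) = \left(-11\right) 11 \left(-5 - 8\right) \left(4 \left(-3\right) 2 + 10\right) = - 121 \left(- 13 \left(-24 + 10\right)\right) = - 121 \left(\left(-13\right) \left(-14\right)\right) = \left(-121\right) 182 = -22022$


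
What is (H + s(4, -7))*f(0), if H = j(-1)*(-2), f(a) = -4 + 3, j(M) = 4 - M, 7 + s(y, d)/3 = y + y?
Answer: 7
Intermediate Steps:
s(y, d) = -21 + 6*y (s(y, d) = -21 + 3*(y + y) = -21 + 3*(2*y) = -21 + 6*y)
f(a) = -1
H = -10 (H = (4 - 1*(-1))*(-2) = (4 + 1)*(-2) = 5*(-2) = -10)
(H + s(4, -7))*f(0) = (-10 + (-21 + 6*4))*(-1) = (-10 + (-21 + 24))*(-1) = (-10 + 3)*(-1) = -7*(-1) = 7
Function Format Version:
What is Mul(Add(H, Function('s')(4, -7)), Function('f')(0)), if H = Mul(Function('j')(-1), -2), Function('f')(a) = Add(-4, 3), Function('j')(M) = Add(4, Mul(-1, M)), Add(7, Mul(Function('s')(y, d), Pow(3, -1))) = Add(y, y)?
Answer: 7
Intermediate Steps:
Function('s')(y, d) = Add(-21, Mul(6, y)) (Function('s')(y, d) = Add(-21, Mul(3, Add(y, y))) = Add(-21, Mul(3, Mul(2, y))) = Add(-21, Mul(6, y)))
Function('f')(a) = -1
H = -10 (H = Mul(Add(4, Mul(-1, -1)), -2) = Mul(Add(4, 1), -2) = Mul(5, -2) = -10)
Mul(Add(H, Function('s')(4, -7)), Function('f')(0)) = Mul(Add(-10, Add(-21, Mul(6, 4))), -1) = Mul(Add(-10, Add(-21, 24)), -1) = Mul(Add(-10, 3), -1) = Mul(-7, -1) = 7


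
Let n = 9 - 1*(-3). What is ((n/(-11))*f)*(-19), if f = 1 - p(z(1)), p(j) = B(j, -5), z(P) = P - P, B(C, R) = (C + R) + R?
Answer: 228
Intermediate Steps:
B(C, R) = C + 2*R
n = 12 (n = 9 + 3 = 12)
z(P) = 0
p(j) = -10 + j (p(j) = j + 2*(-5) = j - 10 = -10 + j)
f = 11 (f = 1 - (-10 + 0) = 1 - 1*(-10) = 1 + 10 = 11)
((n/(-11))*f)*(-19) = ((12/(-11))*11)*(-19) = ((12*(-1/11))*11)*(-19) = -12/11*11*(-19) = -12*(-19) = 228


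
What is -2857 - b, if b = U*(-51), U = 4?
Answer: -2653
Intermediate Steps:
b = -204 (b = 4*(-51) = -204)
-2857 - b = -2857 - 1*(-204) = -2857 + 204 = -2653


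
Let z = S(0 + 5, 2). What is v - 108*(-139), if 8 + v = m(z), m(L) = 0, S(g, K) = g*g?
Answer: 15004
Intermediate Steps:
S(g, K) = g²
z = 25 (z = (0 + 5)² = 5² = 25)
v = -8 (v = -8 + 0 = -8)
v - 108*(-139) = -8 - 108*(-139) = -8 + 15012 = 15004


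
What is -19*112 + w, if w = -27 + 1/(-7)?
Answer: -15086/7 ≈ -2155.1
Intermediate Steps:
w = -190/7 (w = -27 - 1/7 = -190/7 ≈ -27.143)
-19*112 + w = -19*112 - 190/7 = -2128 - 190/7 = -15086/7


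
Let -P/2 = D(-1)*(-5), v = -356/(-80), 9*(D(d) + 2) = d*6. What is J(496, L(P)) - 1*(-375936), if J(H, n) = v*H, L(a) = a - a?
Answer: 1890716/5 ≈ 3.7814e+5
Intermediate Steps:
D(d) = -2 + 2*d/3 (D(d) = -2 + (d*6)/9 = -2 + (6*d)/9 = -2 + 2*d/3)
v = 89/20 (v = -356*(-1/80) = 89/20 ≈ 4.4500)
P = -80/3 (P = -2*(-2 + (⅔)*(-1))*(-5) = -2*(-2 - ⅔)*(-5) = -(-16)*(-5)/3 = -2*40/3 = -80/3 ≈ -26.667)
L(a) = 0
J(H, n) = 89*H/20
J(496, L(P)) - 1*(-375936) = (89/20)*496 - 1*(-375936) = 11036/5 + 375936 = 1890716/5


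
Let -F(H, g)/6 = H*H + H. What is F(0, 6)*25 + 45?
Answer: 45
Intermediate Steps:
F(H, g) = -6*H - 6*H² (F(H, g) = -6*(H*H + H) = -6*(H² + H) = -6*(H + H²) = -6*H - 6*H²)
F(0, 6)*25 + 45 = -6*0*(1 + 0)*25 + 45 = -6*0*1*25 + 45 = 0*25 + 45 = 0 + 45 = 45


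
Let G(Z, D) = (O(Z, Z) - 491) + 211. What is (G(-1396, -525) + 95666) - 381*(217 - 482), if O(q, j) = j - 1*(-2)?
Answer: 194957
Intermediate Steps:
O(q, j) = 2 + j (O(q, j) = j + 2 = 2 + j)
G(Z, D) = -278 + Z (G(Z, D) = ((2 + Z) - 491) + 211 = (-489 + Z) + 211 = -278 + Z)
(G(-1396, -525) + 95666) - 381*(217 - 482) = ((-278 - 1396) + 95666) - 381*(217 - 482) = (-1674 + 95666) - 381*(-265) = 93992 + 100965 = 194957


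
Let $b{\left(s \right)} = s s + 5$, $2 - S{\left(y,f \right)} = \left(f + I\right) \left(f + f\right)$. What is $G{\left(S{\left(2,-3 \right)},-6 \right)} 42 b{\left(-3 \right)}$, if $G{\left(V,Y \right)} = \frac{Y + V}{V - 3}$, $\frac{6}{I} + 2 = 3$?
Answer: $\frac{8232}{17} \approx 484.24$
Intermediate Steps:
$I = 6$ ($I = \frac{6}{-2 + 3} = \frac{6}{1} = 6 \cdot 1 = 6$)
$S{\left(y,f \right)} = 2 - 2 f \left(6 + f\right)$ ($S{\left(y,f \right)} = 2 - \left(f + 6\right) \left(f + f\right) = 2 - \left(6 + f\right) 2 f = 2 - 2 f \left(6 + f\right)$)
$G{\left(V,Y \right)} = \frac{V + Y}{-3 + V}$
$b{\left(s \right)} = 5 + s^{2}$ ($b{\left(s \right)} = s^{2} + 5 = 5 + s^{2}$)
$G{\left(S{\left(2,-3 \right)},-6 \right)} 42 b{\left(-3 \right)} = \frac{\left(2 - -36 - 2 \left(-3\right)^{2}\right) - 6}{-3 - \left(-38 + 18\right)} 42 \left(5 + \left(-3\right)^{2}\right) = \frac{\left(2 + 36 - 18\right) - 6}{-3 + \left(2 + 36 - 18\right)} 42 \left(5 + 9\right) = \frac{\left(2 + 36 - 18\right) - 6}{-3 + \left(2 + 36 - 18\right)} 42 \cdot 14 = \frac{20 - 6}{-3 + 20} \cdot 42 \cdot 14 = \frac{1}{17} \cdot 14 \cdot 42 \cdot 14 = \frac{14}{17} \cdot 42 \cdot 14 = \frac{588}{17} \cdot 14 = \frac{8232}{17}$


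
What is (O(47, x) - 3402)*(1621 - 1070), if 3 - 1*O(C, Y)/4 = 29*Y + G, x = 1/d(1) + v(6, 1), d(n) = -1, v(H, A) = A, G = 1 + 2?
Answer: -1874502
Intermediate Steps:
G = 3
x = 0 (x = 1/(-1) + 1 = -1 + 1 = 0)
O(C, Y) = -116*Y (O(C, Y) = 12 - 4*(29*Y + 3) = 12 - 4*(3 + 29*Y) = 12 + (-12 - 116*Y) = -116*Y)
(O(47, x) - 3402)*(1621 - 1070) = (-116*0 - 3402)*(1621 - 1070) = (0 - 3402)*551 = -3402*551 = -1874502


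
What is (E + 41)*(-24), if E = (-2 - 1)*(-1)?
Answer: -1056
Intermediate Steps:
E = 3 (E = -3*(-1) = 3)
(E + 41)*(-24) = (3 + 41)*(-24) = 44*(-24) = -1056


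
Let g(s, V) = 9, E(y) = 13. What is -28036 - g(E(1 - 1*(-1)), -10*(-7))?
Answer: -28045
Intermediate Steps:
-28036 - g(E(1 - 1*(-1)), -10*(-7)) = -28036 - 1*9 = -28036 - 9 = -28045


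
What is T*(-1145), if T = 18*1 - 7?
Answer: -12595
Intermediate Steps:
T = 11 (T = 18 - 7 = 11)
T*(-1145) = 11*(-1145) = -12595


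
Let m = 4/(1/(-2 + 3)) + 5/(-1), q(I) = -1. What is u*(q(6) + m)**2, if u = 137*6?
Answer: 3288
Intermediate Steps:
u = 822
m = -1 (m = 4/(1/1) + 5*(-1) = 4/1 - 5 = 4*1 - 5 = 4 - 5 = -1)
u*(q(6) + m)**2 = 822*(-1 - 1)**2 = 822*(-2)**2 = 822*4 = 3288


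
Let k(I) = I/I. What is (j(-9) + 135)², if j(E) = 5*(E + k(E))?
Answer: 9025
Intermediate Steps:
k(I) = 1
j(E) = 5 + 5*E (j(E) = 5*(E + 1) = 5*(1 + E) = 5 + 5*E)
(j(-9) + 135)² = ((5 + 5*(-9)) + 135)² = ((5 - 45) + 135)² = (-40 + 135)² = 95² = 9025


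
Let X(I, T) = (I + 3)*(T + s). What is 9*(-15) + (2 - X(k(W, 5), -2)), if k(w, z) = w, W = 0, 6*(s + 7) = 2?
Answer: -107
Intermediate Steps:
s = -20/3 (s = -7 + (⅙)*2 = -7 + ⅓ = -20/3 ≈ -6.6667)
X(I, T) = (3 + I)*(-20/3 + T) (X(I, T) = (I + 3)*(T - 20/3) = (3 + I)*(-20/3 + T))
9*(-15) + (2 - X(k(W, 5), -2)) = 9*(-15) + (2 - (-20 + 3*(-2) - 20/3*0 + 0*(-2))) = -135 + (2 - (-20 - 6 + 0 + 0)) = -135 + (2 - 1*(-26)) = -135 + (2 + 26) = -135 + 28 = -107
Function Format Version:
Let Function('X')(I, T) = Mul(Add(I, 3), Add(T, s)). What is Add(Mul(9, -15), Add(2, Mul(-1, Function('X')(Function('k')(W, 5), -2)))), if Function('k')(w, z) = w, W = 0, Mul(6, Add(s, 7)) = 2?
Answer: -107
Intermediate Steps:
s = Rational(-20, 3) (s = Add(-7, Mul(Rational(1, 6), 2)) = Add(-7, Rational(1, 3)) = Rational(-20, 3) ≈ -6.6667)
Function('X')(I, T) = Mul(Add(3, I), Add(Rational(-20, 3), T)) (Function('X')(I, T) = Mul(Add(I, 3), Add(T, Rational(-20, 3))) = Mul(Add(3, I), Add(Rational(-20, 3), T)))
Add(Mul(9, -15), Add(2, Mul(-1, Function('X')(Function('k')(W, 5), -2)))) = Add(Mul(9, -15), Add(2, Mul(-1, Add(-20, Mul(3, -2), Mul(Rational(-20, 3), 0), Mul(0, -2))))) = Add(-135, Add(2, Mul(-1, Add(-20, -6, 0, 0)))) = Add(-135, Add(2, Mul(-1, -26))) = Add(-135, Add(2, 26)) = Add(-135, 28) = -107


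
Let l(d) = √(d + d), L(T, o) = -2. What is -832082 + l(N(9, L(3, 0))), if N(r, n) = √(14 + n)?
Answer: -832082 + 2*3^(¼) ≈ -8.3208e+5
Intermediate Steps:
l(d) = √2*√d (l(d) = √(2*d) = √2*√d)
-832082 + l(N(9, L(3, 0))) = -832082 + √2*√(√(14 - 2)) = -832082 + √2*√(√12) = -832082 + √2*√(2*√3) = -832082 + √2*(√2*3^(¼)) = -832082 + 2*3^(¼)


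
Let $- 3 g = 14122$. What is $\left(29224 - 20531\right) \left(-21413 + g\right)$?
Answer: $- \frac{681192173}{3} \approx -2.2706 \cdot 10^{8}$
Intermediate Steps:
$g = - \frac{14122}{3}$ ($g = \left(- \frac{1}{3}\right) 14122 = - \frac{14122}{3} \approx -4707.3$)
$\left(29224 - 20531\right) \left(-21413 + g\right) = \left(29224 - 20531\right) \left(-21413 - \frac{14122}{3}\right) = 8693 \left(- \frac{78361}{3}\right) = - \frac{681192173}{3}$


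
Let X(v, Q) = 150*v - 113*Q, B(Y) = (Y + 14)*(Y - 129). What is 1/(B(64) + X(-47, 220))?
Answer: -1/36980 ≈ -2.7042e-5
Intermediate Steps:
B(Y) = (-129 + Y)*(14 + Y) (B(Y) = (14 + Y)*(-129 + Y) = (-129 + Y)*(14 + Y))
X(v, Q) = -113*Q + 150*v
1/(B(64) + X(-47, 220)) = 1/((-1806 + 64² - 115*64) + (-113*220 + 150*(-47))) = 1/((-1806 + 4096 - 7360) + (-24860 - 7050)) = 1/(-5070 - 31910) = 1/(-36980) = -1/36980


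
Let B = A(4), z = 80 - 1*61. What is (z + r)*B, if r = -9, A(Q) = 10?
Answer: 100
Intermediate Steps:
z = 19 (z = 80 - 61 = 19)
B = 10
(z + r)*B = (19 - 9)*10 = 10*10 = 100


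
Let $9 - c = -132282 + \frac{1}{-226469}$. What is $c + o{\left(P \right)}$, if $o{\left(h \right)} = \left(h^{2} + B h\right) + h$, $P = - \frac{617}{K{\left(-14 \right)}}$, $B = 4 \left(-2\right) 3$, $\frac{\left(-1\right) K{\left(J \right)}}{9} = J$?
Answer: $\frac{476133106956575}{3595421844} \approx 1.3243 \cdot 10^{5}$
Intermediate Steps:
$c = \frac{29959810480}{226469}$ ($c = 9 - \left(-132282 + \frac{1}{-226469}\right) = 9 - \left(-132282 - \frac{1}{226469}\right) = 9 - - \frac{29957772259}{226469} = 9 + \frac{29957772259}{226469} = \frac{29959810480}{226469} \approx 1.3229 \cdot 10^{5}$)
$K{\left(J \right)} = - 9 J$
$B = -24$ ($B = \left(-8\right) 3 = -24$)
$P = - \frac{617}{126}$ ($P = - \frac{617}{\left(-9\right) \left(-14\right)} = - \frac{617}{126} \approx -4.8968$)
$o{\left(h \right)} = h^{2} - 23 h$ ($o{\left(h \right)} = \left(h^{2} - 24 h\right) + h = h^{2} - 23 h$)
$c + o{\left(P \right)} = \frac{29959810480}{226469} - \frac{617 \left(-23 - \frac{617}{126}\right)}{126} = \frac{29959810480}{226469} - - \frac{2168755}{15876} = \frac{29959810480}{226469} + \frac{2168755}{15876} = \frac{476133106956575}{3595421844}$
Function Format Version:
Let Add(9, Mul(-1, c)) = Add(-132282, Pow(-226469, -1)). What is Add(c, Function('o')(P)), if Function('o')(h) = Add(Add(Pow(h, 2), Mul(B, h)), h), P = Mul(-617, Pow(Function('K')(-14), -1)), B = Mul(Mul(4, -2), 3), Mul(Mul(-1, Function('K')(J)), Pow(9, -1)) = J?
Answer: Rational(476133106956575, 3595421844) ≈ 1.3243e+5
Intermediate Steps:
c = Rational(29959810480, 226469) (c = Add(9, Mul(-1, Add(-132282, Pow(-226469, -1)))) = Add(9, Mul(-1, Add(-132282, Rational(-1, 226469)))) = Add(9, Mul(-1, Rational(-29957772259, 226469))) = Add(9, Rational(29957772259, 226469)) = Rational(29959810480, 226469) ≈ 1.3229e+5)
Function('K')(J) = Mul(-9, J)
B = -24 (B = Mul(-8, 3) = -24)
P = Rational(-617, 126) (P = Mul(-617, Pow(Mul(-9, -14), -1)) = Mul(-617, Pow(126, -1)) = Mul(-617, Rational(1, 126)) = Rational(-617, 126) ≈ -4.8968)
Function('o')(h) = Add(Pow(h, 2), Mul(-23, h)) (Function('o')(h) = Add(Add(Pow(h, 2), Mul(-24, h)), h) = Add(Pow(h, 2), Mul(-23, h)))
Add(c, Function('o')(P)) = Add(Rational(29959810480, 226469), Mul(Rational(-617, 126), Add(-23, Rational(-617, 126)))) = Add(Rational(29959810480, 226469), Mul(Rational(-617, 126), Rational(-3515, 126))) = Add(Rational(29959810480, 226469), Rational(2168755, 15876)) = Rational(476133106956575, 3595421844)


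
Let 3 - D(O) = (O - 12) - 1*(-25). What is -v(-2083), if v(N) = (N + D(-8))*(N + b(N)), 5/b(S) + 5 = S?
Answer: -3022769755/696 ≈ -4.3431e+6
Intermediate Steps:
D(O) = -10 - O (D(O) = 3 - ((O - 12) - 1*(-25)) = 3 - ((-12 + O) + 25) = 3 - (13 + O) = 3 + (-13 - O) = -10 - O)
b(S) = 5/(-5 + S)
v(N) = (-2 + N)*(N + 5/(-5 + N)) (v(N) = (N + (-10 - 1*(-8)))*(N + 5/(-5 + N)) = (N + (-10 + 8))*(N + 5/(-5 + N)) = (N - 2)*(N + 5/(-5 + N)) = (-2 + N)*(N + 5/(-5 + N)))
-v(-2083) = -(-10 + 5*(-2083) - 2083*(-5 - 2083)*(-2 - 2083))/(-5 - 2083) = -(-10 - 10415 - 2083*(-2088)*(-2085))/(-2088) = -(-1)*(-10 - 10415 - 9068298840)/2088 = -(-1)*(-9068309265)/2088 = -1*3022769755/696 = -3022769755/696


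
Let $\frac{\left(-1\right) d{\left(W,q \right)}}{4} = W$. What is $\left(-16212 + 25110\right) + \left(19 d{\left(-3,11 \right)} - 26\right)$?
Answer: $9100$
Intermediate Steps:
$d{\left(W,q \right)} = - 4 W$
$\left(-16212 + 25110\right) + \left(19 d{\left(-3,11 \right)} - 26\right) = \left(-16212 + 25110\right) - \left(26 - 19 \left(\left(-4\right) \left(-3\right)\right)\right) = 8898 + \left(19 \cdot 12 - 26\right) = 8898 + \left(228 - 26\right) = 8898 + 202 = 9100$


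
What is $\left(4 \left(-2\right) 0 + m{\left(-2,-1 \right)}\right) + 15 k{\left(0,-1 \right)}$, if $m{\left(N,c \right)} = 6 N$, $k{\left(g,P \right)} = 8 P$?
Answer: $-132$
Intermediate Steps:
$\left(4 \left(-2\right) 0 + m{\left(-2,-1 \right)}\right) + 15 k{\left(0,-1 \right)} = \left(4 \left(-2\right) 0 + 6 \left(-2\right)\right) + 15 \cdot 8 \left(-1\right) = \left(\left(-8\right) 0 - 12\right) + 15 \left(-8\right) = \left(0 - 12\right) - 120 = -12 - 120 = -132$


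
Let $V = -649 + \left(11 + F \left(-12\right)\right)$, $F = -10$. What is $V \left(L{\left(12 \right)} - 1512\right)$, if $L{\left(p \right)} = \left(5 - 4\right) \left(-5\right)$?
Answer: $785806$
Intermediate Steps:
$L{\left(p \right)} = -5$ ($L{\left(p \right)} = 1 \left(-5\right) = -5$)
$V = -518$ ($V = -649 + \left(11 - -120\right) = -649 + \left(11 + 120\right) = -649 + 131 = -518$)
$V \left(L{\left(12 \right)} - 1512\right) = - 518 \left(-5 - 1512\right) = \left(-518\right) \left(-1517\right) = 785806$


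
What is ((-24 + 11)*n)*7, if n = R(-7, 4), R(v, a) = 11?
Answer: -1001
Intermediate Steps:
n = 11
((-24 + 11)*n)*7 = ((-24 + 11)*11)*7 = -13*11*7 = -143*7 = -1001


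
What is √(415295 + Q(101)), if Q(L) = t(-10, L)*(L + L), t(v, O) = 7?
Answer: 3*√46301 ≈ 645.53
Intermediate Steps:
Q(L) = 14*L (Q(L) = 7*(L + L) = 7*(2*L) = 14*L)
√(415295 + Q(101)) = √(415295 + 14*101) = √(415295 + 1414) = √416709 = 3*√46301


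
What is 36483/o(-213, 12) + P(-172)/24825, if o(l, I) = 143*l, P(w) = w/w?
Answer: -301886672/252048225 ≈ -1.1977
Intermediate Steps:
P(w) = 1
36483/o(-213, 12) + P(-172)/24825 = 36483/((143*(-213))) + 1/24825 = 36483/(-30459) + 1*(1/24825) = 36483*(-1/30459) + 1/24825 = -12161/10153 + 1/24825 = -301886672/252048225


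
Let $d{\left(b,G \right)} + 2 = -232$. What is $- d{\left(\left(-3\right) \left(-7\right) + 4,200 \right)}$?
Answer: $234$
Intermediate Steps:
$d{\left(b,G \right)} = -234$ ($d{\left(b,G \right)} = -2 - 232 = -234$)
$- d{\left(\left(-3\right) \left(-7\right) + 4,200 \right)} = \left(-1\right) \left(-234\right) = 234$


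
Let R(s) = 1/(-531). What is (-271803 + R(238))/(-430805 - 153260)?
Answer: 144327394/310138515 ≈ 0.46536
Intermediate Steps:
R(s) = -1/531
(-271803 + R(238))/(-430805 - 153260) = (-271803 - 1/531)/(-430805 - 153260) = -144327394/531/(-584065) = -144327394/531*(-1/584065) = 144327394/310138515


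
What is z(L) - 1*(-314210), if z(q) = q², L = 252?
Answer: 377714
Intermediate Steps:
z(L) - 1*(-314210) = 252² - 1*(-314210) = 63504 + 314210 = 377714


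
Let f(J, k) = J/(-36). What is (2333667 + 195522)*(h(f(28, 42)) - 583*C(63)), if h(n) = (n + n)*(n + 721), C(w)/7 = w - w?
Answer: -25502093708/9 ≈ -2.8336e+9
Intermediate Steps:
C(w) = 0 (C(w) = 7*(w - w) = 7*0 = 0)
f(J, k) = -J/36 (f(J, k) = J*(-1/36) = -J/36)
h(n) = 2*n*(721 + n) (h(n) = (2*n)*(721 + n) = 2*n*(721 + n))
(2333667 + 195522)*(h(f(28, 42)) - 583*C(63)) = (2333667 + 195522)*(2*(-1/36*28)*(721 - 1/36*28) - 583*0) = 2529189*(2*(-7/9)*(721 - 7/9) + 0) = 2529189*(2*(-7/9)*(6482/9) + 0) = 2529189*(-90748/81 + 0) = 2529189*(-90748/81) = -25502093708/9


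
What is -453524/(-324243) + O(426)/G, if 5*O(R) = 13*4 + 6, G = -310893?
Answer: 234989459522/168008131665 ≈ 1.3987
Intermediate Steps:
O(R) = 58/5 (O(R) = (13*4 + 6)/5 = (52 + 6)/5 = (⅕)*58 = 58/5)
-453524/(-324243) + O(426)/G = -453524/(-324243) + (58/5)/(-310893) = -453524*(-1/324243) + (58/5)*(-1/310893) = 453524/324243 - 58/1554465 = 234989459522/168008131665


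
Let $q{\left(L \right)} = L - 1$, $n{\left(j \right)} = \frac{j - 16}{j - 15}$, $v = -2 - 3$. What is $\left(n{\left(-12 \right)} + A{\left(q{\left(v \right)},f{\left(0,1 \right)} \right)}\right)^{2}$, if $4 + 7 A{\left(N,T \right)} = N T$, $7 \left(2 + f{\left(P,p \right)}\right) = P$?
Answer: $\frac{169744}{35721} \approx 4.7519$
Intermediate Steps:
$v = -5$ ($v = -2 - 3 = -5$)
$f{\left(P,p \right)} = -2 + \frac{P}{7}$
$n{\left(j \right)} = \frac{-16 + j}{-15 + j}$
$q{\left(L \right)} = -1 + L$ ($q{\left(L \right)} = L - 1 = -1 + L$)
$A{\left(N,T \right)} = - \frac{4}{7} + \frac{N T}{7}$
$\left(n{\left(-12 \right)} + A{\left(q{\left(v \right)},f{\left(0,1 \right)} \right)}\right)^{2} = \left(\frac{-16 - 12}{-15 - 12} - \left(\frac{4}{7} - \frac{\left(-1 - 5\right) \left(-2 + \frac{1}{7} \cdot 0\right)}{7}\right)\right)^{2} = \left(\frac{1}{-27} \left(-28\right) - \left(\frac{4}{7} + \frac{6 \left(-2 + 0\right)}{7}\right)\right)^{2} = \left(\left(- \frac{1}{27}\right) \left(-28\right) - \left(\frac{4}{7} + \frac{6}{7} \left(-2\right)\right)\right)^{2} = \left(\frac{28}{27} + \left(- \frac{4}{7} + \frac{12}{7}\right)\right)^{2} = \left(\frac{28}{27} + \frac{8}{7}\right)^{2} = \left(\frac{412}{189}\right)^{2} = \frac{169744}{35721}$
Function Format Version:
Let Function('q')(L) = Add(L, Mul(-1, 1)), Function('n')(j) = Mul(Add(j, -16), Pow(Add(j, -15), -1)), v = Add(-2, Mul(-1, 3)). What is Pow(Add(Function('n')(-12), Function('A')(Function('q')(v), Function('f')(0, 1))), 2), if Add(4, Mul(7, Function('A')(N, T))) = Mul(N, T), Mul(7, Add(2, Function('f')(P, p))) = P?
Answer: Rational(169744, 35721) ≈ 4.7519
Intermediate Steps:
v = -5 (v = Add(-2, -3) = -5)
Function('f')(P, p) = Add(-2, Mul(Rational(1, 7), P))
Function('n')(j) = Mul(Pow(Add(-15, j), -1), Add(-16, j)) (Function('n')(j) = Mul(Add(-16, j), Pow(Add(-15, j), -1)) = Mul(Pow(Add(-15, j), -1), Add(-16, j)))
Function('q')(L) = Add(-1, L) (Function('q')(L) = Add(L, -1) = Add(-1, L))
Function('A')(N, T) = Add(Rational(-4, 7), Mul(Rational(1, 7), N, T)) (Function('A')(N, T) = Add(Rational(-4, 7), Mul(Rational(1, 7), Mul(N, T))) = Add(Rational(-4, 7), Mul(Rational(1, 7), N, T)))
Pow(Add(Function('n')(-12), Function('A')(Function('q')(v), Function('f')(0, 1))), 2) = Pow(Add(Mul(Pow(Add(-15, -12), -1), Add(-16, -12)), Add(Rational(-4, 7), Mul(Rational(1, 7), Add(-1, -5), Add(-2, Mul(Rational(1, 7), 0))))), 2) = Pow(Add(Mul(Pow(-27, -1), -28), Add(Rational(-4, 7), Mul(Rational(1, 7), -6, Add(-2, 0)))), 2) = Pow(Add(Mul(Rational(-1, 27), -28), Add(Rational(-4, 7), Mul(Rational(1, 7), -6, -2))), 2) = Pow(Add(Rational(28, 27), Add(Rational(-4, 7), Rational(12, 7))), 2) = Pow(Add(Rational(28, 27), Rational(8, 7)), 2) = Pow(Rational(412, 189), 2) = Rational(169744, 35721)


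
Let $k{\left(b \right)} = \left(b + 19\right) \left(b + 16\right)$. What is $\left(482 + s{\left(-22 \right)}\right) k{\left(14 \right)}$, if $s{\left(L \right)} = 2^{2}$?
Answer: $481140$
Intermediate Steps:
$k{\left(b \right)} = \left(16 + b\right) \left(19 + b\right)$ ($k{\left(b \right)} = \left(19 + b\right) \left(16 + b\right) = \left(16 + b\right) \left(19 + b\right)$)
$s{\left(L \right)} = 4$
$\left(482 + s{\left(-22 \right)}\right) k{\left(14 \right)} = \left(482 + 4\right) \left(304 + 14^{2} + 35 \cdot 14\right) = 486 \left(304 + 196 + 490\right) = 486 \cdot 990 = 481140$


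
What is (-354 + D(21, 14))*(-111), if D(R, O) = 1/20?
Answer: 785769/20 ≈ 39288.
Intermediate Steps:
D(R, O) = 1/20
(-354 + D(21, 14))*(-111) = (-354 + 1/20)*(-111) = -7079/20*(-111) = 785769/20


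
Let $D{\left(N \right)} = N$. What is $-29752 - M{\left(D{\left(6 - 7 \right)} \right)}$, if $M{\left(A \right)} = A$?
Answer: $-29751$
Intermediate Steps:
$-29752 - M{\left(D{\left(6 - 7 \right)} \right)} = -29752 - \left(6 - 7\right) = -29752 - -1 = -29752 + 1 = -29751$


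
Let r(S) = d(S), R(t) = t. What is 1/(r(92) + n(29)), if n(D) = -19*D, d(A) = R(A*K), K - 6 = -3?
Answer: -1/275 ≈ -0.0036364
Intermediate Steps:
K = 3 (K = 6 - 3 = 3)
d(A) = 3*A (d(A) = A*3 = 3*A)
r(S) = 3*S
1/(r(92) + n(29)) = 1/(3*92 - 19*29) = 1/(276 - 551) = 1/(-275) = -1/275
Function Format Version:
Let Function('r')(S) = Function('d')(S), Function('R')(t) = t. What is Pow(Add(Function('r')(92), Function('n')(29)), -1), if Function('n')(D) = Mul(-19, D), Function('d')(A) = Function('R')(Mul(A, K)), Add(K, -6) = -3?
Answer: Rational(-1, 275) ≈ -0.0036364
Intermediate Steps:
K = 3 (K = Add(6, -3) = 3)
Function('d')(A) = Mul(3, A) (Function('d')(A) = Mul(A, 3) = Mul(3, A))
Function('r')(S) = Mul(3, S)
Pow(Add(Function('r')(92), Function('n')(29)), -1) = Pow(Add(Mul(3, 92), Mul(-19, 29)), -1) = Pow(Add(276, -551), -1) = Pow(-275, -1) = Rational(-1, 275)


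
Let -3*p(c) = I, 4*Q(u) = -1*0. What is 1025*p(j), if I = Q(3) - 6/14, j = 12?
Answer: 1025/7 ≈ 146.43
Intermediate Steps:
Q(u) = 0 (Q(u) = (-1*0)/4 = (¼)*0 = 0)
I = -3/7 (I = 0 - 6/14 = 0 - 6*1/14 = 0 - 3/7 = -3/7 ≈ -0.42857)
p(c) = ⅐ (p(c) = -⅓*(-3/7) = ⅐)
1025*p(j) = 1025*(⅐) = 1025/7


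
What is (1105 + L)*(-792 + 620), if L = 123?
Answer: -211216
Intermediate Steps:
(1105 + L)*(-792 + 620) = (1105 + 123)*(-792 + 620) = 1228*(-172) = -211216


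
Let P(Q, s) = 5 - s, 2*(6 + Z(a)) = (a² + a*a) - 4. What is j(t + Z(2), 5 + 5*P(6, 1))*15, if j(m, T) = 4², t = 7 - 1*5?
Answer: 240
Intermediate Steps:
t = 2 (t = 7 - 5 = 2)
Z(a) = -8 + a² (Z(a) = -6 + ((a² + a*a) - 4)/2 = -6 + ((a² + a²) - 4)/2 = -6 + (2*a² - 4)/2 = -6 + (-4 + 2*a²)/2 = -6 + (-2 + a²) = -8 + a²)
j(m, T) = 16
j(t + Z(2), 5 + 5*P(6, 1))*15 = 16*15 = 240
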